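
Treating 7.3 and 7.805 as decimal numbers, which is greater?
7.805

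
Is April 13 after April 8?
Yes. Day 13 comes after day 8 in April — this is a date comparison, not a decimal one (the decimal 4.13 would be smaller than 4.8).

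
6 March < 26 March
True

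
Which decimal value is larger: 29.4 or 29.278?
29.4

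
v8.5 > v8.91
False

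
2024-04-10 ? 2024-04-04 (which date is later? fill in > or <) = >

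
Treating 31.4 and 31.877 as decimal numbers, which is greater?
31.877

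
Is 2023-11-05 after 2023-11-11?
No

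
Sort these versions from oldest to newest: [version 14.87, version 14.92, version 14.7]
[version 14.7, version 14.87, version 14.92]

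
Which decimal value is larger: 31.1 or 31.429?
31.429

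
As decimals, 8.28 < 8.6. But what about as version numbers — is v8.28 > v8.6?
True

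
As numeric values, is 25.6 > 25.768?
False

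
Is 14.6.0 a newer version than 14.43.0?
No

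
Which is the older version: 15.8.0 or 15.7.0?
15.7.0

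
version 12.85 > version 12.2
True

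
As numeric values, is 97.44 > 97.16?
True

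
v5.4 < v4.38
False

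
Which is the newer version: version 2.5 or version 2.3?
version 2.5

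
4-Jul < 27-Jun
False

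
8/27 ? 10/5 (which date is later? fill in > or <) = <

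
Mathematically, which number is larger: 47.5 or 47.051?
47.5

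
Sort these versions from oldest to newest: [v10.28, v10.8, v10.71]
[v10.8, v10.28, v10.71]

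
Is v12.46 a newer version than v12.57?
No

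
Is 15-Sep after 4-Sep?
Yes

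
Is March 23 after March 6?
Yes. Day 23 comes after day 6 in March — this is a date comparison, not a decimal one (the decimal 3.23 would be smaller than 3.6).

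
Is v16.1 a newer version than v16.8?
No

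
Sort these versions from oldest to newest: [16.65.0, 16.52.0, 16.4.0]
[16.4.0, 16.52.0, 16.65.0]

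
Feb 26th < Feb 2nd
False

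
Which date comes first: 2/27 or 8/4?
2/27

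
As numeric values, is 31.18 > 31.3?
False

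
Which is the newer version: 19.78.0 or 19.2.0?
19.78.0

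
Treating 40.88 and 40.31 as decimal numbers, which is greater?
40.88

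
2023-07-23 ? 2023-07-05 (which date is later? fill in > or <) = >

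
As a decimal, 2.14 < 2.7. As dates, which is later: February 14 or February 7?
February 14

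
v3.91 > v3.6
True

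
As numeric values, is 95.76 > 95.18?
True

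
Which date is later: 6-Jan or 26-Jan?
26-Jan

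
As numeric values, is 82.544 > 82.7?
False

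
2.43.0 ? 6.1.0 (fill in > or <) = <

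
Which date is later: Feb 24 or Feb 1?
Feb 24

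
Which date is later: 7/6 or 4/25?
7/6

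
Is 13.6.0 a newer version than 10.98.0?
Yes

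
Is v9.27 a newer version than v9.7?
Yes. Version numbers are compared segment by segment as integers, not as decimals: minor version 27 > 7, so v9.27 > v9.7 (even though the decimal 9.27 < 9.7).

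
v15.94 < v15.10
False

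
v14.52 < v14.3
False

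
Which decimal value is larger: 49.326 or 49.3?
49.326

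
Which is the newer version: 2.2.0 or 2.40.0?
2.40.0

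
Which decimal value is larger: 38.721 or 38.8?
38.8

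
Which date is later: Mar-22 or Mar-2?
Mar-22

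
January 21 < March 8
True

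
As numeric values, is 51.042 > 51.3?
False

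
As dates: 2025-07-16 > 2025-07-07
True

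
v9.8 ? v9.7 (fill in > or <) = >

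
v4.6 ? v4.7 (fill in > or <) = <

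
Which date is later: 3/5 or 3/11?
3/11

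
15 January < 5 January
False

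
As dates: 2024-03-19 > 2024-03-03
True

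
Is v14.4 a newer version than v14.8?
No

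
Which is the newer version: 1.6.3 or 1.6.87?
1.6.87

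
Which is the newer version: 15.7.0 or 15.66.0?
15.66.0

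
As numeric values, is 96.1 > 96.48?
False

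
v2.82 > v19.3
False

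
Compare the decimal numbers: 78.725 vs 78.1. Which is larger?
78.725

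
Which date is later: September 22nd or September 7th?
September 22nd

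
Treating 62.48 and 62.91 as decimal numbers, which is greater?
62.91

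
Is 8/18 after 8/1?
Yes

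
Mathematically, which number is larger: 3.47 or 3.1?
3.47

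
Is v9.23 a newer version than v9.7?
Yes. Version numbers are compared segment by segment as integers, not as decimals: minor version 23 > 7, so v9.23 > v9.7 (even though the decimal 9.23 < 9.7).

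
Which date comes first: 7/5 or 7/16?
7/5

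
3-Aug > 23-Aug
False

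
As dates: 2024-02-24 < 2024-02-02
False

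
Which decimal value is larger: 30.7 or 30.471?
30.7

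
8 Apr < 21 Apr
True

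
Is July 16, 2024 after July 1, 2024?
Yes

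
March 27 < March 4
False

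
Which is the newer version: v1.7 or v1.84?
v1.84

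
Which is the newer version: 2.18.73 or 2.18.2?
2.18.73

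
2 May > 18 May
False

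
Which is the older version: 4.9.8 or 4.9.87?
4.9.8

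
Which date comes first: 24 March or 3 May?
24 March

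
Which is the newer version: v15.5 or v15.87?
v15.87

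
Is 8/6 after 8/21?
No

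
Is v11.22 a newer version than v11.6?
Yes. Version numbers are compared segment by segment as integers, not as decimals: minor version 22 > 6, so v11.22 > v11.6 (even though the decimal 11.22 < 11.6).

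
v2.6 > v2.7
False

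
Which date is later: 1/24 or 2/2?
2/2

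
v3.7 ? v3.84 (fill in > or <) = <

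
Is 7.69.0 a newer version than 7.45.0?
Yes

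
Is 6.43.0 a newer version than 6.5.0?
Yes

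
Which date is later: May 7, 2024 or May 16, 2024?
May 16, 2024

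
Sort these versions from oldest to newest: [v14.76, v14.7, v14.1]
[v14.1, v14.7, v14.76]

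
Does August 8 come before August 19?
Yes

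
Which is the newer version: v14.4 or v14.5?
v14.5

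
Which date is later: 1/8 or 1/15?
1/15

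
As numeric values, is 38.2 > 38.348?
False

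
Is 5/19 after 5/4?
Yes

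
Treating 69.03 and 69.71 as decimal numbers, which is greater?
69.71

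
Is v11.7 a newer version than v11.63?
No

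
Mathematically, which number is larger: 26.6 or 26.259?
26.6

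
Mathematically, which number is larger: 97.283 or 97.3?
97.3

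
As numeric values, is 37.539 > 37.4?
True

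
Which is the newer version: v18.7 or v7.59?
v18.7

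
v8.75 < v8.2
False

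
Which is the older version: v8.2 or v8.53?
v8.2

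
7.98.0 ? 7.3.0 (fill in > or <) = >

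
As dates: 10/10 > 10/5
True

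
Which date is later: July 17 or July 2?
July 17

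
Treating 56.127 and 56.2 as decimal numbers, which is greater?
56.2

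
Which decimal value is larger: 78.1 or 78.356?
78.356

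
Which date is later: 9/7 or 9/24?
9/24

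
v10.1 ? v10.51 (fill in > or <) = <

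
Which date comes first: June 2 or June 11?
June 2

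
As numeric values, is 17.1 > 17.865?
False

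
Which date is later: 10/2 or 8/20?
10/2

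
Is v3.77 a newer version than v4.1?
No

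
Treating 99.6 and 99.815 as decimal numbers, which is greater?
99.815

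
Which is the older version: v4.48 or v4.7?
v4.7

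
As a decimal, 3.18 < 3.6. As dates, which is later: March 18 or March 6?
March 18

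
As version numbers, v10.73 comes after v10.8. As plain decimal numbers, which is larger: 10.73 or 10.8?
10.8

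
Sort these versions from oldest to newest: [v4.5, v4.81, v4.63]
[v4.5, v4.63, v4.81]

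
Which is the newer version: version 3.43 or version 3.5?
version 3.43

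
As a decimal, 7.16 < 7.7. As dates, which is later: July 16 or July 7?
July 16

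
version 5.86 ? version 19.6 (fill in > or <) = <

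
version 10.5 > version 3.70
True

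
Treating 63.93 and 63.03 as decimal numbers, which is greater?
63.93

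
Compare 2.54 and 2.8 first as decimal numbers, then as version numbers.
As decimals: 2.54 < 2.8. As versions: v2.54 > v2.8 (minor version 54 > 8).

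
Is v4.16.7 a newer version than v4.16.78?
No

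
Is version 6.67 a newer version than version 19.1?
No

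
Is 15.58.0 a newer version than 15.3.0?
Yes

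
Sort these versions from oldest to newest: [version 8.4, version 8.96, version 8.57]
[version 8.4, version 8.57, version 8.96]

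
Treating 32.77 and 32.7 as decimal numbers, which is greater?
32.77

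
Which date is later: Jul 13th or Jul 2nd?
Jul 13th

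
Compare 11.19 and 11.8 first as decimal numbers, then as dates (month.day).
As decimals: 11.19 < 11.8. As dates: 11/19 is later than 11/8 (day 19 > day 8).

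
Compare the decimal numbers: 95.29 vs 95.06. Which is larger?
95.29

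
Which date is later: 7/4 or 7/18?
7/18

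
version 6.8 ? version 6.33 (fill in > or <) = <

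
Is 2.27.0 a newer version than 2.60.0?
No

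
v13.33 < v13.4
False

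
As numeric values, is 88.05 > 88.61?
False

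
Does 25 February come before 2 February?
No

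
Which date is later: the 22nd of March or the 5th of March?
the 22nd of March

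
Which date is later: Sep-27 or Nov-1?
Nov-1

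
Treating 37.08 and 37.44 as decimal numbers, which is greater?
37.44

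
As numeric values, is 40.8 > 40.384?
True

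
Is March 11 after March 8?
Yes. Day 11 comes after day 8 in March — this is a date comparison, not a decimal one (the decimal 3.11 would be smaller than 3.8).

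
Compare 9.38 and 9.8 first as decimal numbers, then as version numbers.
As decimals: 9.38 < 9.8. As versions: v9.38 > v9.8 (minor version 38 > 8).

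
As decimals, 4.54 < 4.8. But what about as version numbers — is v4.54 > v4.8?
True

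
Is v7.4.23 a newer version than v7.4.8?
Yes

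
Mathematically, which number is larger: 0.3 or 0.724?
0.724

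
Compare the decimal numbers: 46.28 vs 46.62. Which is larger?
46.62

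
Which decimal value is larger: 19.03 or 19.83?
19.83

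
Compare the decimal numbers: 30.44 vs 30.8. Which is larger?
30.8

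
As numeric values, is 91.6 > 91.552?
True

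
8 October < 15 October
True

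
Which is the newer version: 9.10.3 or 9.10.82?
9.10.82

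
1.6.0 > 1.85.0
False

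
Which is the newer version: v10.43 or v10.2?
v10.43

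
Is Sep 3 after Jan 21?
Yes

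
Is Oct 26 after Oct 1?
Yes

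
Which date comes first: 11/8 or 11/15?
11/8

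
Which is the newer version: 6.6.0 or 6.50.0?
6.50.0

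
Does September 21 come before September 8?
No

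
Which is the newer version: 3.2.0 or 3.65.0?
3.65.0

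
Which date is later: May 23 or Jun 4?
Jun 4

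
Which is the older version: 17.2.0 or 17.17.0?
17.2.0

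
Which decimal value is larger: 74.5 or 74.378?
74.5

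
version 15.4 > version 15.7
False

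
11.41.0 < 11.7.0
False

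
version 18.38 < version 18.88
True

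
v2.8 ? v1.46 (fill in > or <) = >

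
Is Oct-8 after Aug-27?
Yes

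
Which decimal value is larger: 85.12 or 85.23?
85.23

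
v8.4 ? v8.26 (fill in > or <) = <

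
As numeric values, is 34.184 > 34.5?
False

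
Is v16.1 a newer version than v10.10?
Yes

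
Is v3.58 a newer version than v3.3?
Yes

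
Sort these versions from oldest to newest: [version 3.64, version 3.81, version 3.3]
[version 3.3, version 3.64, version 3.81]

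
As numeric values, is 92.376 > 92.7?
False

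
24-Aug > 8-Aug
True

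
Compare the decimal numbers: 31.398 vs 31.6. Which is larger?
31.6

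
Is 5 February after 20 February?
No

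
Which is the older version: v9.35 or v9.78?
v9.35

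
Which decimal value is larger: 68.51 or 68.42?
68.51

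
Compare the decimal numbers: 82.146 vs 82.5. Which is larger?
82.5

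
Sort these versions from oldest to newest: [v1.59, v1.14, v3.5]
[v1.14, v1.59, v3.5]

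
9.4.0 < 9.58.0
True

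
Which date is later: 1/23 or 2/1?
2/1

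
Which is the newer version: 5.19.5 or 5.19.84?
5.19.84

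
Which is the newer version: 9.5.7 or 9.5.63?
9.5.63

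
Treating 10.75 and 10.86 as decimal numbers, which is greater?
10.86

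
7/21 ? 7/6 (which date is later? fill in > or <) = >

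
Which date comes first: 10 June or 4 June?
4 June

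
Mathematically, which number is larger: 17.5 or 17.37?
17.5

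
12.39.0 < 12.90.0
True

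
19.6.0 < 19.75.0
True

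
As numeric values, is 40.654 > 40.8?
False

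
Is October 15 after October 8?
Yes. Day 15 comes after day 8 in October — this is a date comparison, not a decimal one (the decimal 10.15 would be smaller than 10.8).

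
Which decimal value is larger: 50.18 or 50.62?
50.62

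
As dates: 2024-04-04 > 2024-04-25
False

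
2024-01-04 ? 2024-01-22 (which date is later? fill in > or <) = <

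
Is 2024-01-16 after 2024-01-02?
Yes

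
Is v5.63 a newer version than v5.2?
Yes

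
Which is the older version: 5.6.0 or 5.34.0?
5.6.0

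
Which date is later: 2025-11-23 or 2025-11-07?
2025-11-23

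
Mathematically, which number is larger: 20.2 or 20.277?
20.277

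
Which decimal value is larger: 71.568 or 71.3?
71.568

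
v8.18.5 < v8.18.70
True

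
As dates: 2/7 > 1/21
True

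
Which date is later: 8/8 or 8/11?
8/11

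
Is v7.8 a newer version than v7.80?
No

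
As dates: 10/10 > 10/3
True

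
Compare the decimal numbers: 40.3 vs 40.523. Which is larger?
40.523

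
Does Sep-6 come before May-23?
No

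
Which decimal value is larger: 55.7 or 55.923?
55.923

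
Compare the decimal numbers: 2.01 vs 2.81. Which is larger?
2.81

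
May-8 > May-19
False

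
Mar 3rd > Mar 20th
False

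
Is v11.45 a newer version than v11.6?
Yes. Version numbers are compared segment by segment as integers, not as decimals: minor version 45 > 6, so v11.45 > v11.6 (even though the decimal 11.45 < 11.6).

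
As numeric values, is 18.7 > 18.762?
False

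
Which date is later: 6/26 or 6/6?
6/26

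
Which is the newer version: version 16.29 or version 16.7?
version 16.29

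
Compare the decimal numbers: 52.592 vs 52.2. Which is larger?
52.592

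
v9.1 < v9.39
True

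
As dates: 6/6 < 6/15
True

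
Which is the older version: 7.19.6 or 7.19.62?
7.19.6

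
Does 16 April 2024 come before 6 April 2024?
No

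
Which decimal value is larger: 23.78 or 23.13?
23.78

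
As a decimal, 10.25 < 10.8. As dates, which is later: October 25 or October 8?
October 25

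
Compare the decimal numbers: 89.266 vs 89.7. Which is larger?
89.7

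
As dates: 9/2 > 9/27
False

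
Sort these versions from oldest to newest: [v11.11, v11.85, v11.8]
[v11.8, v11.11, v11.85]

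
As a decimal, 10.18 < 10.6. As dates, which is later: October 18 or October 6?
October 18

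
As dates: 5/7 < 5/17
True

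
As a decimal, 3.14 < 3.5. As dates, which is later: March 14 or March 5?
March 14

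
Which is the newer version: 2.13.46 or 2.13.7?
2.13.46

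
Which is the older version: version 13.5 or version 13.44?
version 13.5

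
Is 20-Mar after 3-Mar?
Yes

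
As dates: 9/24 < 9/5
False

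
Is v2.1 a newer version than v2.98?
No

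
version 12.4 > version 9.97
True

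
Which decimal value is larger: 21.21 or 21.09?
21.21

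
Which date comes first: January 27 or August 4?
January 27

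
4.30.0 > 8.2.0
False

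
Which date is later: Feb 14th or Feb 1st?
Feb 14th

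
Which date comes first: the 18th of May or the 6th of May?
the 6th of May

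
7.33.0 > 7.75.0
False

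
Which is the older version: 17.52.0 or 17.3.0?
17.3.0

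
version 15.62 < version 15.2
False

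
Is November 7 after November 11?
No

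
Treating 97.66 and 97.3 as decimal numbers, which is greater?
97.66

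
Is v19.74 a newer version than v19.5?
Yes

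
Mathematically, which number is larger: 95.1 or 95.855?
95.855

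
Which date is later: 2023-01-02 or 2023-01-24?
2023-01-24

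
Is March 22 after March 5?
Yes. Day 22 comes after day 5 in March — this is a date comparison, not a decimal one (the decimal 3.22 would be smaller than 3.5).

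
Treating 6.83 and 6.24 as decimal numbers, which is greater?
6.83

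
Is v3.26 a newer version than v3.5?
Yes. Version numbers are compared segment by segment as integers, not as decimals: minor version 26 > 5, so v3.26 > v3.5 (even though the decimal 3.26 < 3.5).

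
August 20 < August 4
False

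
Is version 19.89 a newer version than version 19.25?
Yes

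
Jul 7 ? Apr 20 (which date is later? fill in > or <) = >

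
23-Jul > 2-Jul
True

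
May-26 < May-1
False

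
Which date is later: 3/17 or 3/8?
3/17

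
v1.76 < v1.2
False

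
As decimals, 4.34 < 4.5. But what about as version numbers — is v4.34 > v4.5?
True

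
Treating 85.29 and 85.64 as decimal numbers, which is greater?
85.64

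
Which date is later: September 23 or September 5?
September 23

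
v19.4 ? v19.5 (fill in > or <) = <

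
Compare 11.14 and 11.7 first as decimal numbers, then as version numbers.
As decimals: 11.14 < 11.7. As versions: v11.14 > v11.7 (minor version 14 > 7).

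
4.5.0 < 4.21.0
True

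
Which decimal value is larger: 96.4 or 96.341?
96.4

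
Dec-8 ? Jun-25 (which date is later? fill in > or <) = >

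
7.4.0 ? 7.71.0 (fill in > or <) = <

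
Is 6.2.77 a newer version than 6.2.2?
Yes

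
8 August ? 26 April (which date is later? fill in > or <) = >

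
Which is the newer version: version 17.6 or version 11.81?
version 17.6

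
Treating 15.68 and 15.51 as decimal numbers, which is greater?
15.68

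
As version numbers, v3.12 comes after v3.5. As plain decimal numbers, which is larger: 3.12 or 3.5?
3.5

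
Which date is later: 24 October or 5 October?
24 October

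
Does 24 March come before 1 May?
Yes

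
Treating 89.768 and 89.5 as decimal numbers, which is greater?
89.768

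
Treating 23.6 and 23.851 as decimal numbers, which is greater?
23.851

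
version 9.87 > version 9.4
True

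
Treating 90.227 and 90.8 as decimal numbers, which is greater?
90.8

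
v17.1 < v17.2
True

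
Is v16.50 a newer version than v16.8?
Yes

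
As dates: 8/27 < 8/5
False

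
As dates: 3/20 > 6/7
False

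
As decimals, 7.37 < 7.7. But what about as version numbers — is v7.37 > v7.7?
True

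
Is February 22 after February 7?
Yes. Day 22 comes after day 7 in February — this is a date comparison, not a decimal one (the decimal 2.22 would be smaller than 2.7).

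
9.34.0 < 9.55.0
True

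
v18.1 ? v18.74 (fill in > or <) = <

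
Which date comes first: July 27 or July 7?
July 7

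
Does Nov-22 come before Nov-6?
No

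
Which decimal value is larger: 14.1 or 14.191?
14.191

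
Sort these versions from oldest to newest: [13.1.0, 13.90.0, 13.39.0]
[13.1.0, 13.39.0, 13.90.0]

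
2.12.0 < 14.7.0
True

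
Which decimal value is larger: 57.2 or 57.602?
57.602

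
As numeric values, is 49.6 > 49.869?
False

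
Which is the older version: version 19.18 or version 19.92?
version 19.18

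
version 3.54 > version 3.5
True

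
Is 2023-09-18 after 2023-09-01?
Yes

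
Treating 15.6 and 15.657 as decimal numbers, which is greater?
15.657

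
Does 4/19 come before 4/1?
No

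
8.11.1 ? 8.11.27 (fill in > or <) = <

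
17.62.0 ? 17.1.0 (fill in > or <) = >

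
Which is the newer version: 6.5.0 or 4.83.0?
6.5.0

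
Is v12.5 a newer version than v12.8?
No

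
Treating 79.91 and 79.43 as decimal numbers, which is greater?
79.91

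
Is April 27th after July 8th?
No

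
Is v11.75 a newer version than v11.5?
Yes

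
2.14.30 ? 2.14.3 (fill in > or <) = >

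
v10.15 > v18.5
False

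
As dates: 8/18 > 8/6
True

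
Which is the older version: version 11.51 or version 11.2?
version 11.2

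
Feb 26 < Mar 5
True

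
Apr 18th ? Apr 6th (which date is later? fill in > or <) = >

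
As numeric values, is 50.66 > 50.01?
True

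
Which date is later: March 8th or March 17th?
March 17th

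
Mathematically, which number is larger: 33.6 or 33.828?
33.828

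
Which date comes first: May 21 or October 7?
May 21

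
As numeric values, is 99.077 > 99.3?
False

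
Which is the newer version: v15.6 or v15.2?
v15.6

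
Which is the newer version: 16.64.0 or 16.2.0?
16.64.0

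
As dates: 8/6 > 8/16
False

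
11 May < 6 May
False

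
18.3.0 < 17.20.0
False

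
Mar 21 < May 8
True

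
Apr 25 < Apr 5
False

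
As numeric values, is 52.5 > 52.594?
False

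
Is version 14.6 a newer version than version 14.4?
Yes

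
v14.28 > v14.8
True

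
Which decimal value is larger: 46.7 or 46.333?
46.7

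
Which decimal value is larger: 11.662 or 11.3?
11.662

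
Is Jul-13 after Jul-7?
Yes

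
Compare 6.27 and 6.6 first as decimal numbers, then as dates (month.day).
As decimals: 6.27 < 6.6. As dates: 6/27 is later than 6/6 (day 27 > day 6).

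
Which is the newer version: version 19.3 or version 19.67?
version 19.67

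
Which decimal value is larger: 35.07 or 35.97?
35.97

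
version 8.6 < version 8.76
True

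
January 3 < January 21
True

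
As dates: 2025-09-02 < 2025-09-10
True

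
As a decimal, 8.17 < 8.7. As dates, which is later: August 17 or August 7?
August 17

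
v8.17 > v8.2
True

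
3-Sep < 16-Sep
True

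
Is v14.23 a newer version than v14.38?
No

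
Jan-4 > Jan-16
False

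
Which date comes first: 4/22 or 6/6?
4/22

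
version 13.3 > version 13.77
False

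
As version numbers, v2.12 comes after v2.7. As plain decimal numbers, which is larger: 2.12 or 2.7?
2.7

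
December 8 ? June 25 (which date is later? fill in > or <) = >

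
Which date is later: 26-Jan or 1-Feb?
1-Feb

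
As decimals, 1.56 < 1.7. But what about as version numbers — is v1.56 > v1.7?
True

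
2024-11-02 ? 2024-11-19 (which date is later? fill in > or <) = <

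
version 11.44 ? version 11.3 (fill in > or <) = >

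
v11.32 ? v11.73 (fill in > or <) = <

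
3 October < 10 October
True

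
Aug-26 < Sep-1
True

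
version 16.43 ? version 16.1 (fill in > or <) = >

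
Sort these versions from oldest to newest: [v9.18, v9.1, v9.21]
[v9.1, v9.18, v9.21]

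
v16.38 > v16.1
True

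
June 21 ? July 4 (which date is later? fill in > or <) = <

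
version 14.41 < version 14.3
False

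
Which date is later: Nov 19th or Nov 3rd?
Nov 19th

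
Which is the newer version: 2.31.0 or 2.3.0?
2.31.0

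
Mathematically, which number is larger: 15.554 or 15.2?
15.554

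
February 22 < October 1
True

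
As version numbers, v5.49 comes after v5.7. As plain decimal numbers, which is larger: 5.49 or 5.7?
5.7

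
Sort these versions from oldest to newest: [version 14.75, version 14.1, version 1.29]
[version 1.29, version 14.1, version 14.75]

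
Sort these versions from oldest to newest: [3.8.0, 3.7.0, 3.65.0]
[3.7.0, 3.8.0, 3.65.0]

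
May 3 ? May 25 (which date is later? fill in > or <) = <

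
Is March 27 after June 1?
No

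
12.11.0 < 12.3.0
False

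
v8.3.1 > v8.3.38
False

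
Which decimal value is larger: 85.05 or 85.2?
85.2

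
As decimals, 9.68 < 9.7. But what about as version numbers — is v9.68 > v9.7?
True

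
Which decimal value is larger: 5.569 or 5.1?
5.569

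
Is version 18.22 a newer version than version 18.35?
No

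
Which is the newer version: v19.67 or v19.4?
v19.67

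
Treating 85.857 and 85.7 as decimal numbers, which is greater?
85.857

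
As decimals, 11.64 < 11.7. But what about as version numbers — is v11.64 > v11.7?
True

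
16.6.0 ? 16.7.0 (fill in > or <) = <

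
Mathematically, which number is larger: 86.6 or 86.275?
86.6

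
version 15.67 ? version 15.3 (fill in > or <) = >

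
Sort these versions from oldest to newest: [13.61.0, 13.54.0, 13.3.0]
[13.3.0, 13.54.0, 13.61.0]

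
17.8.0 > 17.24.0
False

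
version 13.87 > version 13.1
True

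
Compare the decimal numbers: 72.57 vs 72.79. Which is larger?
72.79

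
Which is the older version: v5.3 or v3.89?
v3.89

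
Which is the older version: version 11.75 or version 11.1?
version 11.1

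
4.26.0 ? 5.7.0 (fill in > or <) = <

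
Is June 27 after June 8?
Yes. Day 27 comes after day 8 in June — this is a date comparison, not a decimal one (the decimal 6.27 would be smaller than 6.8).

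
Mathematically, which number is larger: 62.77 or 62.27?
62.77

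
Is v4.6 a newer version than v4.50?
No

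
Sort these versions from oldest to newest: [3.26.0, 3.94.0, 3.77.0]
[3.26.0, 3.77.0, 3.94.0]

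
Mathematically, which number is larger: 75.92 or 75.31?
75.92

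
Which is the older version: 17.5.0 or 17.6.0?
17.5.0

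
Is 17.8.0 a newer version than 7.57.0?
Yes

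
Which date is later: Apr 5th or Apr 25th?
Apr 25th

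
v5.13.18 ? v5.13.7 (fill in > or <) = >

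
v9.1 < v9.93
True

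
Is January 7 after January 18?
No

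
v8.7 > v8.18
False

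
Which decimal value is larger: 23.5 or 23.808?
23.808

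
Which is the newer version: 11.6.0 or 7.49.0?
11.6.0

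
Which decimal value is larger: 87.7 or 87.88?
87.88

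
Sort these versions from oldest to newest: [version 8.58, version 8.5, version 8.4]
[version 8.4, version 8.5, version 8.58]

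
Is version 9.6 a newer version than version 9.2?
Yes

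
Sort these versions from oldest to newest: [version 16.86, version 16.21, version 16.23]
[version 16.21, version 16.23, version 16.86]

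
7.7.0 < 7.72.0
True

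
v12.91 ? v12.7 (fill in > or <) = >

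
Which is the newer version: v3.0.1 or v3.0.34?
v3.0.34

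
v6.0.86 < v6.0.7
False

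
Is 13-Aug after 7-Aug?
Yes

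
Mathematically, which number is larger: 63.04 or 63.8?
63.8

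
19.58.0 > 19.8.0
True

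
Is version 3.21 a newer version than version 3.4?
Yes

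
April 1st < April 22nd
True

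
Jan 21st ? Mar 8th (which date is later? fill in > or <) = <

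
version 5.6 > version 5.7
False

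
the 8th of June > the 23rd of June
False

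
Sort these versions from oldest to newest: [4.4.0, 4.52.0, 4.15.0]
[4.4.0, 4.15.0, 4.52.0]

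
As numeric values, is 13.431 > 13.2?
True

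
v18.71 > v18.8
True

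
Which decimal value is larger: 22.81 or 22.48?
22.81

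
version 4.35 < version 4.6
False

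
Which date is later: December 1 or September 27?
December 1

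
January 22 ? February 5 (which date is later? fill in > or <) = <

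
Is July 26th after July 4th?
Yes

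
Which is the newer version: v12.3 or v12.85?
v12.85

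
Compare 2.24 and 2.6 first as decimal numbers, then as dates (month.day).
As decimals: 2.24 < 2.6. As dates: 2/24 is later than 2/6 (day 24 > day 6).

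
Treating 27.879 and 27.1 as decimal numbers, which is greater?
27.879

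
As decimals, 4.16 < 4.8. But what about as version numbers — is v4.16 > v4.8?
True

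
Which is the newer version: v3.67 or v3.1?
v3.67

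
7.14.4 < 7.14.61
True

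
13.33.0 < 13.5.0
False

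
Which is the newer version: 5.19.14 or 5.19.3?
5.19.14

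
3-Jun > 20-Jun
False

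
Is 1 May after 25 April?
Yes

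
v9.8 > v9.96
False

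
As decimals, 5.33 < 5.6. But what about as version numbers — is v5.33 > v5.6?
True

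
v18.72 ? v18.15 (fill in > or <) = >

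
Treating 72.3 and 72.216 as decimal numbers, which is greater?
72.3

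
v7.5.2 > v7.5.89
False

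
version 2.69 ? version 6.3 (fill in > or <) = <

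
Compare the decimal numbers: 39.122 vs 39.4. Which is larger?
39.4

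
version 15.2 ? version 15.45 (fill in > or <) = <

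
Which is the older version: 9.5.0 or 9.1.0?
9.1.0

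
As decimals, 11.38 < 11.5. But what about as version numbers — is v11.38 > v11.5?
True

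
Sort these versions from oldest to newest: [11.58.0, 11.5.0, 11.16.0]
[11.5.0, 11.16.0, 11.58.0]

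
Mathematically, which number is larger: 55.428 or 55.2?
55.428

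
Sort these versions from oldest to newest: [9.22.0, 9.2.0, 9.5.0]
[9.2.0, 9.5.0, 9.22.0]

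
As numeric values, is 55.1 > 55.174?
False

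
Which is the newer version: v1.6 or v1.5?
v1.6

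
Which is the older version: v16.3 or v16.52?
v16.3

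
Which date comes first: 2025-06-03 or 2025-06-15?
2025-06-03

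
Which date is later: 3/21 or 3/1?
3/21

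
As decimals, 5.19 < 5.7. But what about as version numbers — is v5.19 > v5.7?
True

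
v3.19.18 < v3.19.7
False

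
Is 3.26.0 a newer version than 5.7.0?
No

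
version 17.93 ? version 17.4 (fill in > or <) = >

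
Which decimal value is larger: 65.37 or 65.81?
65.81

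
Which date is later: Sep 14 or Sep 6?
Sep 14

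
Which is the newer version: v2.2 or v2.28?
v2.28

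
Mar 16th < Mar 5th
False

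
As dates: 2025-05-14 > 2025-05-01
True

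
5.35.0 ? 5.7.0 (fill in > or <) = >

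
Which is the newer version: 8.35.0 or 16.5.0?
16.5.0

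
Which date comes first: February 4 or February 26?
February 4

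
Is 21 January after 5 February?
No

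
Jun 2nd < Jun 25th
True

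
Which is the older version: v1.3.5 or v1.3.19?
v1.3.5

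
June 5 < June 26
True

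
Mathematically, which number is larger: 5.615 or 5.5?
5.615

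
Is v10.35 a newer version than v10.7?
Yes. Version numbers are compared segment by segment as integers, not as decimals: minor version 35 > 7, so v10.35 > v10.7 (even though the decimal 10.35 < 10.7).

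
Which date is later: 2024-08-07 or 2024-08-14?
2024-08-14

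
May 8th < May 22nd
True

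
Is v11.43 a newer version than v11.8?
Yes. Version numbers are compared segment by segment as integers, not as decimals: minor version 43 > 8, so v11.43 > v11.8 (even though the decimal 11.43 < 11.8).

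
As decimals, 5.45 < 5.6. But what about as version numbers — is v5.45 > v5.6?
True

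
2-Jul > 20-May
True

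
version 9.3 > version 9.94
False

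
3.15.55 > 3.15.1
True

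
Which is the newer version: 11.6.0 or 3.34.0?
11.6.0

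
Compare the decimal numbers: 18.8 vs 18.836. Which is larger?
18.836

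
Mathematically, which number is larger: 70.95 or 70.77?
70.95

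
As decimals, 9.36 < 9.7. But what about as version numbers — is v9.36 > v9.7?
True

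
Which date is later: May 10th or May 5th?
May 10th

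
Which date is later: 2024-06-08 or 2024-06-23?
2024-06-23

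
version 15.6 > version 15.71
False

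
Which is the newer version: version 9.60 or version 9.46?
version 9.60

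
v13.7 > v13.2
True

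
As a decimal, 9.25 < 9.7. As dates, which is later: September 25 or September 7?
September 25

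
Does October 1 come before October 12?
Yes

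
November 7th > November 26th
False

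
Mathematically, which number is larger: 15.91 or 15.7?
15.91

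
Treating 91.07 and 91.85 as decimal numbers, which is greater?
91.85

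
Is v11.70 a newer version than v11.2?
Yes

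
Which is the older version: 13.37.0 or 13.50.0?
13.37.0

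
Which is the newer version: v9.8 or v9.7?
v9.8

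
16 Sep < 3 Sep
False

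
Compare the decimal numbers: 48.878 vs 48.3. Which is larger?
48.878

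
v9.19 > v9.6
True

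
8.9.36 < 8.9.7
False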